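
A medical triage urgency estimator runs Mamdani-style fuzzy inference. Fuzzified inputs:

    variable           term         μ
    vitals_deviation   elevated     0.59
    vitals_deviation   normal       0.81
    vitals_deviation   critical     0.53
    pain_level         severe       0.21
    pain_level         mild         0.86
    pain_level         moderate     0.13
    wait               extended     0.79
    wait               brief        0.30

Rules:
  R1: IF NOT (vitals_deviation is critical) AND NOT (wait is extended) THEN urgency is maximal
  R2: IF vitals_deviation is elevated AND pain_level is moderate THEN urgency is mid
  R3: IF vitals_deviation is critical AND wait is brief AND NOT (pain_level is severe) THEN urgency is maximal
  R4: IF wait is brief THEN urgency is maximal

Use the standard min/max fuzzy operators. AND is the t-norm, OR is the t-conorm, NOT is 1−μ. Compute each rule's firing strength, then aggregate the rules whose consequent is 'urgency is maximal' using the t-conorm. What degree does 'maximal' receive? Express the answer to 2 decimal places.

R1: ¬critical=1−0.53=0.47, ¬extended=1−0.79=0.21; AND[min(a, b)] → w = 0.21
R2: elevated=0.59, moderate=0.13; AND[min(a, b)] → w = 0.13
R3: critical=0.53, brief=0.30, ¬severe=1−0.21=0.79; AND[min(a, b)] → w = 0.30
R4: brief=0.30 → w = 0.30
Rules with consequent 'maximal': {R1, R3, R4} → strengths 0.21, 0.30, 0.30
Aggregate via t-conorm [max(a, b)]: 0.30

0.30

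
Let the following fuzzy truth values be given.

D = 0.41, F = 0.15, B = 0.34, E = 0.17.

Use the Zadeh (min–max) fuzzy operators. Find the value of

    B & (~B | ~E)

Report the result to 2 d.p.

0.34

~B = 1 − 0.34 = 0.66
~E = 1 − 0.17 = 0.83
~B | ~E = max(a, b) on (0.66, 0.83) = 0.83
B & (~B | ~E) = min(a, b) on (0.34, 0.83) = 0.34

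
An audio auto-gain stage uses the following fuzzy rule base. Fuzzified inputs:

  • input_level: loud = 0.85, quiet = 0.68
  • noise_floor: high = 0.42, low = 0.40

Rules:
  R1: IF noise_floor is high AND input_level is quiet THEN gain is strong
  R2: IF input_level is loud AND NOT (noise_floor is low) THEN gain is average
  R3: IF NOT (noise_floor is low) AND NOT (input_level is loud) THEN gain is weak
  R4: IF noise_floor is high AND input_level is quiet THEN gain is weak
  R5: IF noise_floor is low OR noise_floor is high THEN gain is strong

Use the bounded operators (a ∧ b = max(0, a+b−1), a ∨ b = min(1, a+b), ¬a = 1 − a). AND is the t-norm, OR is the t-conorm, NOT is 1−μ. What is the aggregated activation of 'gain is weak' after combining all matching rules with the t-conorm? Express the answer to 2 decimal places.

0.10

R1: high=0.42, quiet=0.68; AND[max(0, a+b−1)] → w = 0.10
R2: loud=0.85, ¬low=1−0.40=0.60; AND[max(0, a+b−1)] → w = 0.45
R3: ¬low=1−0.40=0.60, ¬loud=1−0.85=0.15; AND[max(0, a+b−1)] → w = 0.00
R4: high=0.42, quiet=0.68; AND[max(0, a+b−1)] → w = 0.10
R5: low=0.40, high=0.42; OR[min(1, a+b)] → w = 0.82
Rules with consequent 'weak': {R3, R4} → strengths 0.00, 0.10
Aggregate via t-conorm [min(1, a+b)]: 0.10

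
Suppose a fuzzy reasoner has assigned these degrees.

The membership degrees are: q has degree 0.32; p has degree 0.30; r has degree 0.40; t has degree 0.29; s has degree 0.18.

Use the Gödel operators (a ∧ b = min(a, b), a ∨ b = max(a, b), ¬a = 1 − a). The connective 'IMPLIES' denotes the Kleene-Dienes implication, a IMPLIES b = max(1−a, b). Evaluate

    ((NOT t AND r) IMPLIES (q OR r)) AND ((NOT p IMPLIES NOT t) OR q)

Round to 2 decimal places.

0.60

NOT t = 1 − 0.29 = 0.71
NOT t AND r = min(a, b) on (0.71, 0.40) = 0.40
q OR r = max(a, b) on (0.32, 0.40) = 0.40
(NOT t AND r) IMPLIES (q OR r)  [Kleene-Dienes: max(1−a, b)] with a=0.40, b=0.40 → 0.60
NOT p = 1 − 0.30 = 0.70
NOT t = 1 − 0.29 = 0.71
NOT p IMPLIES NOT t  [Kleene-Dienes: max(1−a, b)] with a=0.70, b=0.71 → 0.71
(NOT p IMPLIES NOT t) OR q = max(a, b) on (0.71, 0.32) = 0.71
((NOT t AND r) IMPLIES (q OR r)) AND ((NOT p IMPLIES NOT t) OR q) = min(a, b) on (0.60, 0.71) = 0.60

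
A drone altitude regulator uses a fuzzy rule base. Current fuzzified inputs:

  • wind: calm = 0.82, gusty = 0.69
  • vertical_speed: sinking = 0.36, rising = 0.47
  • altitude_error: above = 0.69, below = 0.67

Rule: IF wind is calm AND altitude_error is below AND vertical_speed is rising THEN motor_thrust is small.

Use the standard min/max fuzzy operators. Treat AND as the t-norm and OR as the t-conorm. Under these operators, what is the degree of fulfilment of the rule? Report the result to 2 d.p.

0.47

firing strength: calm=0.82, below=0.67, rising=0.47; AND[min(a, b)] → w = 0.47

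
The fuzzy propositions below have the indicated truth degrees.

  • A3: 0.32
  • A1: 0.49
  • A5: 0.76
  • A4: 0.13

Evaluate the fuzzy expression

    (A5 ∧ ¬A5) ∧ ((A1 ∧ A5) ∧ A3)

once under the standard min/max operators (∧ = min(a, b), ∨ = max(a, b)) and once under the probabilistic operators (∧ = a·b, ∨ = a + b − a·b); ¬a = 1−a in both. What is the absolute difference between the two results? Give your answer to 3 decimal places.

0.218

Under standard min/max:
  ¬A5 = 1 − 0.76 = 0.24
  A5 ∧ ¬A5 = min(a, b) on (0.76, 0.24) = 0.24
  A1 ∧ A5 = min(a, b) on (0.49, 0.76) = 0.49
  (A1 ∧ A5) ∧ A3 = min(a, b) on (0.49, 0.32) = 0.32
  (A5 ∧ ¬A5) ∧ ((A1 ∧ A5) ∧ A3) = min(a, b) on (0.24, 0.32) = 0.24
  → value = 0.2400
Under probabilistic:
  ¬A5 = 1 − 0.7600 = 0.2400
  A5 ∧ ¬A5 = a·b on (0.7600, 0.2400) = 0.1824
  A1 ∧ A5 = a·b on (0.4900, 0.7600) = 0.3724
  (A1 ∧ A5) ∧ A3 = a·b on (0.3724, 0.3200) = 0.1192
  (A5 ∧ ¬A5) ∧ ((A1 ∧ A5) ∧ A3) = a·b on (0.1824, 0.1192) = 0.0217
  → value = 0.0217
|0.2400 − 0.0217| = 0.218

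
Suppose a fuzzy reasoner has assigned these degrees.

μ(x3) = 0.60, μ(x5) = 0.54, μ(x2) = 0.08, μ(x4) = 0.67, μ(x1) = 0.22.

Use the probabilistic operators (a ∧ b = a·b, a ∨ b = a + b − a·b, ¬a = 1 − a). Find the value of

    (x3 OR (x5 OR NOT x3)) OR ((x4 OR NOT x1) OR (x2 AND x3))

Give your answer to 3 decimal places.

NOT x3 = 1 − 0.6000 = 0.4000
x5 OR NOT x3 = a + b − a·b on (0.5400, 0.4000) = 0.7240
x3 OR (x5 OR NOT x3) = a + b − a·b on (0.6000, 0.7240) = 0.8896
NOT x1 = 1 − 0.2200 = 0.7800
x4 OR NOT x1 = a + b − a·b on (0.6700, 0.7800) = 0.9274
x2 AND x3 = a·b on (0.0800, 0.6000) = 0.0480
(x4 OR NOT x1) OR (x2 AND x3) = a + b − a·b on (0.9274, 0.0480) = 0.9309
(x3 OR (x5 OR NOT x3)) OR ((x4 OR NOT x1) OR (x2 AND x3)) = a + b − a·b on (0.8896, 0.9309) = 0.9924

0.992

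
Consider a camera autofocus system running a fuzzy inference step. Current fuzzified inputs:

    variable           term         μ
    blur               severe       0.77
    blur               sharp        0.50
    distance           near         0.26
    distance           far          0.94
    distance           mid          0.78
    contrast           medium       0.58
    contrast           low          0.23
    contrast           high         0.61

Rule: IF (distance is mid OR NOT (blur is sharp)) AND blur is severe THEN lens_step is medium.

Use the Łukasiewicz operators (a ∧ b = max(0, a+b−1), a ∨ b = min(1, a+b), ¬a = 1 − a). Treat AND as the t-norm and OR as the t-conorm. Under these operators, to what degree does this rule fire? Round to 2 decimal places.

firing strength: (mid=0.78 OR ¬sharp=1−0.50=0.50) = 1.00; AND[max(0, a+b−1)] with severe=0.77 → w = 0.77

0.77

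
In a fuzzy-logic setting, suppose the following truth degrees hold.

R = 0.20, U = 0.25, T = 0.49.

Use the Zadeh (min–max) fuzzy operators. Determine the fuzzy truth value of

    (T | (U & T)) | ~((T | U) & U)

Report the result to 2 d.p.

0.75

U & T = min(a, b) on (0.25, 0.49) = 0.25
T | (U & T) = max(a, b) on (0.49, 0.25) = 0.49
T | U = max(a, b) on (0.49, 0.25) = 0.49
(T | U) & U = min(a, b) on (0.49, 0.25) = 0.25
~((T | U) & U) = 1 − 0.25 = 0.75
(T | (U & T)) | ~((T | U) & U) = max(a, b) on (0.49, 0.75) = 0.75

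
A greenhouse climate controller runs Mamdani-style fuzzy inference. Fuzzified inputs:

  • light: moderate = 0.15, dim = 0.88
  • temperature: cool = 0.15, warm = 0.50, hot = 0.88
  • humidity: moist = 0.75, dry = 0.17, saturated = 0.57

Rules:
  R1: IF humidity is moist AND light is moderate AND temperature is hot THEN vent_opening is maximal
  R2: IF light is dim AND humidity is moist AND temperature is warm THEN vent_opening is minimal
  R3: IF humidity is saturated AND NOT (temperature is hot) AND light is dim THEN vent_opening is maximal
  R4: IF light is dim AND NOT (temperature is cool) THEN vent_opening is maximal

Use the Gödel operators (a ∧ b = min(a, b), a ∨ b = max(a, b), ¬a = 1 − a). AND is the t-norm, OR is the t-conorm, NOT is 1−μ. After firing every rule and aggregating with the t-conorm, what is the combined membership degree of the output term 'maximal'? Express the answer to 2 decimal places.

0.85

R1: moist=0.75, moderate=0.15, hot=0.88; AND[min(a, b)] → w = 0.15
R2: dim=0.88, moist=0.75, warm=0.50; AND[min(a, b)] → w = 0.50
R3: saturated=0.57, ¬hot=1−0.88=0.12, dim=0.88; AND[min(a, b)] → w = 0.12
R4: dim=0.88, ¬cool=1−0.15=0.85; AND[min(a, b)] → w = 0.85
Rules with consequent 'maximal': {R1, R3, R4} → strengths 0.15, 0.12, 0.85
Aggregate via t-conorm [max(a, b)]: 0.85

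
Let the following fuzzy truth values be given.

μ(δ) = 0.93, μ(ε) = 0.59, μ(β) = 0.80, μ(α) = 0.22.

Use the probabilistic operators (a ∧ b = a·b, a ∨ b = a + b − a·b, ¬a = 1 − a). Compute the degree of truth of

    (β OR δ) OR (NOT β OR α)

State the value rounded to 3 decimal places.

β OR δ = a + b − a·b on (0.8000, 0.9300) = 0.9860
NOT β = 1 − 0.8000 = 0.2000
NOT β OR α = a + b − a·b on (0.2000, 0.2200) = 0.3760
(β OR δ) OR (NOT β OR α) = a + b − a·b on (0.9860, 0.3760) = 0.9913

0.991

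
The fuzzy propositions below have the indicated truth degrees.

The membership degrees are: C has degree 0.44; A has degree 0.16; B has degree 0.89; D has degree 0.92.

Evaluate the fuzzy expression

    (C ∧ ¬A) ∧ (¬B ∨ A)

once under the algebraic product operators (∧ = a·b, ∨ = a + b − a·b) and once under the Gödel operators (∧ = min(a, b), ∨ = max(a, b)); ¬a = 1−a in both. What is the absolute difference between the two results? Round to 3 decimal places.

Under algebraic product:
  ¬A = 1 − 0.1600 = 0.8400
  C ∧ ¬A = a·b on (0.4400, 0.8400) = 0.3696
  ¬B = 1 − 0.8900 = 0.1100
  ¬B ∨ A = a + b − a·b on (0.1100, 0.1600) = 0.2524
  (C ∧ ¬A) ∧ (¬B ∨ A) = a·b on (0.3696, 0.2524) = 0.0933
  → value = 0.0933
Under Gödel:
  ¬A = 1 − 0.16 = 0.84
  C ∧ ¬A = min(a, b) on (0.44, 0.84) = 0.44
  ¬B = 1 − 0.89 = 0.11
  ¬B ∨ A = max(a, b) on (0.11, 0.16) = 0.16
  (C ∧ ¬A) ∧ (¬B ∨ A) = min(a, b) on (0.44, 0.16) = 0.16
  → value = 0.1600
|0.0933 − 0.1600| = 0.067

0.067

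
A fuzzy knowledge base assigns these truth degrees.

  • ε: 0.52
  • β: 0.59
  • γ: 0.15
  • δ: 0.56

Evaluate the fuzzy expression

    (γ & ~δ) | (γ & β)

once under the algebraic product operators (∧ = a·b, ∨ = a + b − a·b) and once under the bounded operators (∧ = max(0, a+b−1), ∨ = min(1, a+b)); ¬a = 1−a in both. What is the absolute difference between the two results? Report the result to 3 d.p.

0.149

Under algebraic product:
  ~δ = 1 − 0.5600 = 0.4400
  γ & ~δ = a·b on (0.1500, 0.4400) = 0.0660
  γ & β = a·b on (0.1500, 0.5900) = 0.0885
  (γ & ~δ) | (γ & β) = a + b − a·b on (0.0660, 0.0885) = 0.1487
  → value = 0.1487
Under bounded:
  ~δ = 1 − 0.56 = 0.44
  γ & ~δ = max(0, a+b−1) on (0.15, 0.44) = 0.00
  γ & β = max(0, a+b−1) on (0.15, 0.59) = 0.00
  (γ & ~δ) | (γ & β) = min(1, a+b) on (0.00, 0.00) = 0.00
  → value = 0.0000
|0.1487 − 0.0000| = 0.149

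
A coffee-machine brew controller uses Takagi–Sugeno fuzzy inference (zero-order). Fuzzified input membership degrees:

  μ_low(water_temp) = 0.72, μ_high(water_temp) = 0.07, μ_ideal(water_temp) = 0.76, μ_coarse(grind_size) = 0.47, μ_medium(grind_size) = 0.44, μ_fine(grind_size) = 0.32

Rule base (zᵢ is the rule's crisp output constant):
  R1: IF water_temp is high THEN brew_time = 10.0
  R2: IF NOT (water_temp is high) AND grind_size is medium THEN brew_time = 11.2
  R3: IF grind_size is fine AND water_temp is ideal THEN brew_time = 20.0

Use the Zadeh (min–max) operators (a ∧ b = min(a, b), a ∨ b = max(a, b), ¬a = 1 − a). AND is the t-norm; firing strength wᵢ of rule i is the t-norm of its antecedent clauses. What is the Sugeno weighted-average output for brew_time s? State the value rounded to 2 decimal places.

R1 (z=10.0): high=0.07 → w = 0.07
R2 (z=11.2): ¬high=1−0.07=0.93, medium=0.44; AND[min(a, b)] → w = 0.44
R3 (z=20.0): fine=0.32, ideal=0.76; AND[min(a, b)] → w = 0.32
Weighted average = (0.07·10.0 + 0.44·11.2 + 0.32·20.0) / (0.07 + 0.44 + 0.32)
  = 12.0280 / 0.8300 = 14.49

14.49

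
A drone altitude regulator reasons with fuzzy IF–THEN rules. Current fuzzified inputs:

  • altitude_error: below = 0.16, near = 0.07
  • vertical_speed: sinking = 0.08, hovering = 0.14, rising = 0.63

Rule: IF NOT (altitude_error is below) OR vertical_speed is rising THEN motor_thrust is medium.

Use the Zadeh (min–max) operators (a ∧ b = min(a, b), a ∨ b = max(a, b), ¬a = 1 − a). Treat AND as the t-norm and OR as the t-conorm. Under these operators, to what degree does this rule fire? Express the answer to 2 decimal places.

firing strength: ¬below=1−0.16=0.84, rising=0.63; OR[max(a, b)] → w = 0.84

0.84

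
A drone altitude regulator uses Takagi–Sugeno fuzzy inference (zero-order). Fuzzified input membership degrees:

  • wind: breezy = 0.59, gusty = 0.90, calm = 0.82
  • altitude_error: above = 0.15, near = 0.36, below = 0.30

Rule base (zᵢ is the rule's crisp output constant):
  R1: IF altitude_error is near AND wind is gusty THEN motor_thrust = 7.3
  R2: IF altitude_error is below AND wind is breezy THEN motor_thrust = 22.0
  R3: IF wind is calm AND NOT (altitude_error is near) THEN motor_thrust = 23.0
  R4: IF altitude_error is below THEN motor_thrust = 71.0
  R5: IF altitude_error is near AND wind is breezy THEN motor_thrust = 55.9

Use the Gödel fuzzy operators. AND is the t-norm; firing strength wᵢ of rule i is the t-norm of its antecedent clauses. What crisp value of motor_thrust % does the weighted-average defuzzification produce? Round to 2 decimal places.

33.35

R1 (z=7.3): near=0.36, gusty=0.90; AND[min(a, b)] → w = 0.36
R2 (z=22.0): below=0.30, breezy=0.59; AND[min(a, b)] → w = 0.30
R3 (z=23.0): calm=0.82, ¬near=1−0.36=0.64; AND[min(a, b)] → w = 0.64
R4 (z=71.0): below=0.30 → w = 0.30
R5 (z=55.9): near=0.36, breezy=0.59; AND[min(a, b)] → w = 0.36
Weighted average = (0.36·7.3 + 0.30·22.0 + 0.64·23.0 + 0.30·71.0 + 0.36·55.9) / (0.36 + 0.30 + 0.64 + 0.30 + 0.36)
  = 65.3720 / 1.9600 = 33.35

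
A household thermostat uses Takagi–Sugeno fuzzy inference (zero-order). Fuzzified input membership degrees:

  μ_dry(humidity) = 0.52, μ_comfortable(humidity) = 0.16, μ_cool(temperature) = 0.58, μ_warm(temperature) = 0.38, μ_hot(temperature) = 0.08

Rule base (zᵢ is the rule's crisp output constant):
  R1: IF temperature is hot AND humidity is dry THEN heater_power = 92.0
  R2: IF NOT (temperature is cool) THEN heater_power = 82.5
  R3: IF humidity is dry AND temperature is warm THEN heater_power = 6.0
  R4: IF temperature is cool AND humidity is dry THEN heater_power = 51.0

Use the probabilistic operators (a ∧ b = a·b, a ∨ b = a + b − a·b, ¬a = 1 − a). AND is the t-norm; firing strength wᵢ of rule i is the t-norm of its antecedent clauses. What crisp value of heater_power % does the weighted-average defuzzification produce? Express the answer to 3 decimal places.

R1 (z=92.0): hot=0.08, dry=0.52; AND[a·b] → w = 0.0416
R2 (z=82.5): ¬cool=1−0.58=0.42 → w = 0.4200
R3 (z=6.0): dry=0.52, warm=0.38; AND[a·b] → w = 0.1976
R4 (z=51.0): cool=0.58, dry=0.52; AND[a·b] → w = 0.3016
Weighted average = (0.0416·92.0 + 0.4200·82.5 + 0.1976·6.0 + 0.3016·51.0) / (0.0416 + 0.4200 + 0.1976 + 0.3016)
  = 55.0444 / 0.9608 = 57.290

57.290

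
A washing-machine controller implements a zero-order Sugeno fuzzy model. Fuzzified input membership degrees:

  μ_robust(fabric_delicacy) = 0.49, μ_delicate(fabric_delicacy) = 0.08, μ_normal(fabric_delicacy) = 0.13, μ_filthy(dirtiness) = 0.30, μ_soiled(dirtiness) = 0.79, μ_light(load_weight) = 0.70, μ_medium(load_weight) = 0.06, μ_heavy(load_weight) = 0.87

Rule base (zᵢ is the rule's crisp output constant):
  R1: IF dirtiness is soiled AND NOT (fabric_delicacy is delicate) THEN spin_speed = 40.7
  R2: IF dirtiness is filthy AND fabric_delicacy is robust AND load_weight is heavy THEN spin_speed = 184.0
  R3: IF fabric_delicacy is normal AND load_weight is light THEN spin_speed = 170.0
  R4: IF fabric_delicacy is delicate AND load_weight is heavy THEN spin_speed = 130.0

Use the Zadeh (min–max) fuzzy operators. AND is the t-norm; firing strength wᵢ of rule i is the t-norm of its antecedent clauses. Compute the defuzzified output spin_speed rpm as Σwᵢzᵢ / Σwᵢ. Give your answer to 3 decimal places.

92.195

R1 (z=40.7): soiled=0.79, ¬delicate=1−0.08=0.92; AND[min(a, b)] → w = 0.79
R2 (z=184.0): filthy=0.30, robust=0.49, heavy=0.87; AND[min(a, b)] → w = 0.30
R3 (z=170.0): normal=0.13, light=0.70; AND[min(a, b)] → w = 0.13
R4 (z=130.0): delicate=0.08, heavy=0.87; AND[min(a, b)] → w = 0.08
Weighted average = (0.79·40.7 + 0.30·184.0 + 0.13·170.0 + 0.08·130.0) / (0.79 + 0.30 + 0.13 + 0.08)
  = 119.8530 / 1.3000 = 92.195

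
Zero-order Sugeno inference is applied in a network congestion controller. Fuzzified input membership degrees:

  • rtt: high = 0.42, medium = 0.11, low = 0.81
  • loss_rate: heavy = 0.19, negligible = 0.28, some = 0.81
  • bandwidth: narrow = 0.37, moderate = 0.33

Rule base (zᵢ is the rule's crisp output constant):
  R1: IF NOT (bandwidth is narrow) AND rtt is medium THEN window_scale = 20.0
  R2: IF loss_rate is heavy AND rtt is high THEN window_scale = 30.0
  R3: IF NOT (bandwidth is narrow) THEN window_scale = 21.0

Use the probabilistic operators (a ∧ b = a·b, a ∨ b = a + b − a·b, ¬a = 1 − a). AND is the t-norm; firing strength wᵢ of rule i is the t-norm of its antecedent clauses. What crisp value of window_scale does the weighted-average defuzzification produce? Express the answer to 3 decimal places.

21.833

R1 (z=20.0): ¬narrow=1−0.37=0.63, medium=0.11; AND[a·b] → w = 0.0693
R2 (z=30.0): heavy=0.19, high=0.42; AND[a·b] → w = 0.0798
R3 (z=21.0): ¬narrow=1−0.37=0.63 → w = 0.6300
Weighted average = (0.0693·20.0 + 0.0798·30.0 + 0.6300·21.0) / (0.0693 + 0.0798 + 0.6300)
  = 17.0100 / 0.7791 = 21.833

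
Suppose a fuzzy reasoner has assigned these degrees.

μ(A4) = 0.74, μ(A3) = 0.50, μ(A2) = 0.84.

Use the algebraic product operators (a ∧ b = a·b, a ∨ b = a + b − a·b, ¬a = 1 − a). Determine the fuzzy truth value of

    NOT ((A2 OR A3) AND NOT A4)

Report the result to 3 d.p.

0.761

A2 OR A3 = a + b − a·b on (0.8400, 0.5000) = 0.9200
NOT A4 = 1 − 0.7400 = 0.2600
(A2 OR A3) AND NOT A4 = a·b on (0.9200, 0.2600) = 0.2392
NOT ((A2 OR A3) AND NOT A4) = 1 − 0.2392 = 0.7608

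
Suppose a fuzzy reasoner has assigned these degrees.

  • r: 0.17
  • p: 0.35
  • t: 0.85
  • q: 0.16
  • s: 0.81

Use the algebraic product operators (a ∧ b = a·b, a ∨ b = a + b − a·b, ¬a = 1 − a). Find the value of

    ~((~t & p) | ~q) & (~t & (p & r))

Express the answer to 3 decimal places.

~t = 1 − 0.8500 = 0.1500
~t & p = a·b on (0.1500, 0.3500) = 0.0525
~q = 1 − 0.1600 = 0.8400
(~t & p) | ~q = a + b − a·b on (0.0525, 0.8400) = 0.8484
~((~t & p) | ~q) = 1 − 0.8484 = 0.1516
~t = 1 − 0.8500 = 0.1500
p & r = a·b on (0.3500, 0.1700) = 0.0595
~t & (p & r) = a·b on (0.1500, 0.0595) = 0.0089
~((~t & p) | ~q) & (~t & (p & r)) = a·b on (0.1516, 0.0089) = 0.0014

0.001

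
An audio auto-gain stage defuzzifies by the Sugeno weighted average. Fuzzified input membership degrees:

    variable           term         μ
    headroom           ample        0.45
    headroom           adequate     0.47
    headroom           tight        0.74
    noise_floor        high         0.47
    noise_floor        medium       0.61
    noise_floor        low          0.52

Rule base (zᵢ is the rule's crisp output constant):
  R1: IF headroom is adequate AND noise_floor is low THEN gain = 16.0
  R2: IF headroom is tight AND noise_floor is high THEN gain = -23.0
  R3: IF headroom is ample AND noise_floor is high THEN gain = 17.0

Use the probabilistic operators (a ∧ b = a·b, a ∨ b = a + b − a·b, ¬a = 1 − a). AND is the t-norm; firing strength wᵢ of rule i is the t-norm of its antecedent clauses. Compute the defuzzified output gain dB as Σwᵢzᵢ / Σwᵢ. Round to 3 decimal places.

R1 (z=16.0): adequate=0.47, low=0.52; AND[a·b] → w = 0.2444
R2 (z=-23.0): tight=0.74, high=0.47; AND[a·b] → w = 0.3478
R3 (z=17.0): ample=0.45, high=0.47; AND[a·b] → w = 0.2115
Weighted average = (0.2444·16.0 + 0.3478·-23.0 + 0.2115·17.0) / (0.2444 + 0.3478 + 0.2115)
  = -0.4935 / 0.8037 = -0.614

-0.614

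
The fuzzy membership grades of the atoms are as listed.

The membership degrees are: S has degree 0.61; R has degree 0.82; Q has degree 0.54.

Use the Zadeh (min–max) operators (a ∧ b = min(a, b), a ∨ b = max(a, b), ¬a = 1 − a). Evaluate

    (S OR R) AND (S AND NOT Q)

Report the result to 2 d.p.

0.46

S OR R = max(a, b) on (0.61, 0.82) = 0.82
NOT Q = 1 − 0.54 = 0.46
S AND NOT Q = min(a, b) on (0.61, 0.46) = 0.46
(S OR R) AND (S AND NOT Q) = min(a, b) on (0.82, 0.46) = 0.46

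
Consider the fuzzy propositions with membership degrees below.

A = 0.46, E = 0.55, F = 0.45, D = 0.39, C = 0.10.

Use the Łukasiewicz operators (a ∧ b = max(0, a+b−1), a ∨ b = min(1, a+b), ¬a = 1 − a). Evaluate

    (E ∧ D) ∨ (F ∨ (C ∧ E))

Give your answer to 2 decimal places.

0.45

E ∧ D = max(0, a+b−1) on (0.55, 0.39) = 0.00
C ∧ E = max(0, a+b−1) on (0.10, 0.55) = 0.00
F ∨ (C ∧ E) = min(1, a+b) on (0.45, 0.00) = 0.45
(E ∧ D) ∨ (F ∨ (C ∧ E)) = min(1, a+b) on (0.00, 0.45) = 0.45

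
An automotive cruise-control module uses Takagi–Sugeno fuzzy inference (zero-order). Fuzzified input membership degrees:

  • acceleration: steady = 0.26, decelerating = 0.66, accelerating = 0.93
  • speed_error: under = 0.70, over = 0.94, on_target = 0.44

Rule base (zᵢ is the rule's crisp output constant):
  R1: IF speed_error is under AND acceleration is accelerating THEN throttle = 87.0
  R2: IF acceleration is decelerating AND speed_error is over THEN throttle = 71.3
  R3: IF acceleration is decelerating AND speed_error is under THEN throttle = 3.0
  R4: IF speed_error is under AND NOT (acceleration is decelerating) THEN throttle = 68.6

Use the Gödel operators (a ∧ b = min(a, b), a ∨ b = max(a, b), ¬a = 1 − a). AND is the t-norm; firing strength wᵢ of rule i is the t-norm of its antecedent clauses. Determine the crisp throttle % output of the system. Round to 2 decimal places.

56.47

R1 (z=87.0): under=0.70, accelerating=0.93; AND[min(a, b)] → w = 0.70
R2 (z=71.3): decelerating=0.66, over=0.94; AND[min(a, b)] → w = 0.66
R3 (z=3.0): decelerating=0.66, under=0.70; AND[min(a, b)] → w = 0.66
R4 (z=68.6): under=0.70, ¬decelerating=1−0.66=0.34; AND[min(a, b)] → w = 0.34
Weighted average = (0.70·87.0 + 0.66·71.3 + 0.66·3.0 + 0.34·68.6) / (0.70 + 0.66 + 0.66 + 0.34)
  = 133.2620 / 2.3600 = 56.47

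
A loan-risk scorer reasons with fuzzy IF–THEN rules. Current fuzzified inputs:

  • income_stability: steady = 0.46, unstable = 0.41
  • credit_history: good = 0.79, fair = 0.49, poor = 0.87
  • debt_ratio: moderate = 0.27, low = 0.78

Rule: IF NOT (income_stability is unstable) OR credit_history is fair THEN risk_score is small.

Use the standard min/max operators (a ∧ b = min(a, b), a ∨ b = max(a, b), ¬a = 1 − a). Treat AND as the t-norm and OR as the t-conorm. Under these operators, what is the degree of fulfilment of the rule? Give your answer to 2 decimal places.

0.59

firing strength: ¬unstable=1−0.41=0.59, fair=0.49; OR[max(a, b)] → w = 0.59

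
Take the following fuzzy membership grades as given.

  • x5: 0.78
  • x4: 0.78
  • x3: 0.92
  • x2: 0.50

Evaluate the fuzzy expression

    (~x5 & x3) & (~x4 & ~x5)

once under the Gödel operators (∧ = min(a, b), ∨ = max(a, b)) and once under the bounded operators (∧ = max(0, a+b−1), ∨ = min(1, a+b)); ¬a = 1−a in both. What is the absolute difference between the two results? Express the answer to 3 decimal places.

0.220

Under Gödel:
  ~x5 = 1 − 0.78 = 0.22
  ~x5 & x3 = min(a, b) on (0.22, 0.92) = 0.22
  ~x4 = 1 − 0.78 = 0.22
  ~x5 = 1 − 0.78 = 0.22
  ~x4 & ~x5 = min(a, b) on (0.22, 0.22) = 0.22
  (~x5 & x3) & (~x4 & ~x5) = min(a, b) on (0.22, 0.22) = 0.22
  → value = 0.2200
Under bounded:
  ~x5 = 1 − 0.78 = 0.22
  ~x5 & x3 = max(0, a+b−1) on (0.22, 0.92) = 0.14
  ~x4 = 1 − 0.78 = 0.22
  ~x5 = 1 − 0.78 = 0.22
  ~x4 & ~x5 = max(0, a+b−1) on (0.22, 0.22) = 0.00
  (~x5 & x3) & (~x4 & ~x5) = max(0, a+b−1) on (0.14, 0.00) = 0.00
  → value = 0.0000
|0.2200 − 0.0000| = 0.220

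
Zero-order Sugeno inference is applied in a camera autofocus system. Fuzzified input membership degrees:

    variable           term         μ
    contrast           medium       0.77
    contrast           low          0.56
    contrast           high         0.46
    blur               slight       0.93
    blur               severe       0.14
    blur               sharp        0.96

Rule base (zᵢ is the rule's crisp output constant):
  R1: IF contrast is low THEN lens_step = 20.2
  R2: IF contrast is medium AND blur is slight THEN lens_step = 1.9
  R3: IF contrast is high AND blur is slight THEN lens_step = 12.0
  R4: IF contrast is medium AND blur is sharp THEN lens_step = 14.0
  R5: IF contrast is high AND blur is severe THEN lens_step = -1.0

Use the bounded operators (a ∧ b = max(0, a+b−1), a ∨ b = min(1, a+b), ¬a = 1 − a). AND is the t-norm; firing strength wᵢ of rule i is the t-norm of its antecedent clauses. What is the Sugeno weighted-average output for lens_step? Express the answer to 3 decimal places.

11.572

R1 (z=20.2): low=0.56 → w = 0.56
R2 (z=1.9): medium=0.77, slight=0.93; AND[max(0, a+b−1)] → w = 0.70
R3 (z=12.0): high=0.46, slight=0.93; AND[max(0, a+b−1)] → w = 0.39
R4 (z=14.0): medium=0.77, sharp=0.96; AND[max(0, a+b−1)] → w = 0.73
R5 (z=-1.0): high=0.46, severe=0.14; AND[max(0, a+b−1)] → w = 0.00
Weighted average = (0.56·20.2 + 0.70·1.9 + 0.39·12.0 + 0.73·14.0 + 0.00·-1.0) / (0.56 + 0.70 + 0.39 + 0.73 + 0.00)
  = 27.5420 / 2.3800 = 11.572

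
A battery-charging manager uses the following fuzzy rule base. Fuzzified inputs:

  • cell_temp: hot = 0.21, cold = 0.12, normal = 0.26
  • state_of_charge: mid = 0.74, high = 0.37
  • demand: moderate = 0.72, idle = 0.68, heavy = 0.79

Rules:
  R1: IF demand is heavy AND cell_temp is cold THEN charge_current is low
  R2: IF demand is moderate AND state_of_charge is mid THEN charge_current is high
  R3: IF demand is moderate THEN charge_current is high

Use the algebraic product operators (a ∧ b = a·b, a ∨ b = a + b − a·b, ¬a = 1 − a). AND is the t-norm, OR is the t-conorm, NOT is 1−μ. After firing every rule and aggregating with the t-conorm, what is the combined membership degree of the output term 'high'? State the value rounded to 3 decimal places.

R1: heavy=0.79, cold=0.12; AND[a·b] → w = 0.0948
R2: moderate=0.72, mid=0.74; AND[a·b] → w = 0.5328
R3: moderate=0.72 → w = 0.7200
Rules with consequent 'high': {R2, R3} → strengths 0.5328, 0.7200
Aggregate via t-conorm [a + b − a·b]: 0.8692

0.869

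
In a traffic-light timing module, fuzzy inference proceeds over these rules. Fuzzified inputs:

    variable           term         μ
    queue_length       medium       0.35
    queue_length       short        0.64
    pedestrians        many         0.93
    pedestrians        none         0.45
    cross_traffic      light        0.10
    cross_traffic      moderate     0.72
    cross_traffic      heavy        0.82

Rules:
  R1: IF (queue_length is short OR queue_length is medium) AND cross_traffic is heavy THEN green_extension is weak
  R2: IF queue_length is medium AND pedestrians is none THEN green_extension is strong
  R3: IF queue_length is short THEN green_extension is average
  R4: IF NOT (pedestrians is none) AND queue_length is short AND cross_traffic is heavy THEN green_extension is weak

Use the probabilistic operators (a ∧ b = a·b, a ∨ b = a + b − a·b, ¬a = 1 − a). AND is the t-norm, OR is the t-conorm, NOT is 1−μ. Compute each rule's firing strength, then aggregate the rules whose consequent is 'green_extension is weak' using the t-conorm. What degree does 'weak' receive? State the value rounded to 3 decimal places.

R1: (short=0.64 OR medium=0.35) = 0.7660; AND[a·b] with heavy=0.82 → w = 0.6281
R2: medium=0.35, none=0.45; AND[a·b] → w = 0.1575
R3: short=0.64 → w = 0.6400
R4: ¬none=1−0.45=0.55, short=0.64, heavy=0.82; AND[a·b] → w = 0.2886
Rules with consequent 'weak': {R1, R4} → strengths 0.6281, 0.2886
Aggregate via t-conorm [a + b − a·b]: 0.7355

0.735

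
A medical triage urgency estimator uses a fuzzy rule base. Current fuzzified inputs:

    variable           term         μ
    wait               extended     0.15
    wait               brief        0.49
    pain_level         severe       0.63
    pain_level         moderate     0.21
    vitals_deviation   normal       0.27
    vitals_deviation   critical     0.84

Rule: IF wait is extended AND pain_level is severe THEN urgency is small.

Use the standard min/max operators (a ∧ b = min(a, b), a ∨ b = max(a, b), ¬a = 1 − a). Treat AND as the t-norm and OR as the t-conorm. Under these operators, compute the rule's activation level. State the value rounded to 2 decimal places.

firing strength: extended=0.15, severe=0.63; AND[min(a, b)] → w = 0.15

0.15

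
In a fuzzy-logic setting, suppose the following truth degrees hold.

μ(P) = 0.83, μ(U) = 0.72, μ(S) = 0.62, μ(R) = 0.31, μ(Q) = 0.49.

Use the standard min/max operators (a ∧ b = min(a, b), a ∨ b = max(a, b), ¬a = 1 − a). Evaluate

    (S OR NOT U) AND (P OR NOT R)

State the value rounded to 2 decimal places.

NOT U = 1 − 0.72 = 0.28
S OR NOT U = max(a, b) on (0.62, 0.28) = 0.62
NOT R = 1 − 0.31 = 0.69
P OR NOT R = max(a, b) on (0.83, 0.69) = 0.83
(S OR NOT U) AND (P OR NOT R) = min(a, b) on (0.62, 0.83) = 0.62

0.62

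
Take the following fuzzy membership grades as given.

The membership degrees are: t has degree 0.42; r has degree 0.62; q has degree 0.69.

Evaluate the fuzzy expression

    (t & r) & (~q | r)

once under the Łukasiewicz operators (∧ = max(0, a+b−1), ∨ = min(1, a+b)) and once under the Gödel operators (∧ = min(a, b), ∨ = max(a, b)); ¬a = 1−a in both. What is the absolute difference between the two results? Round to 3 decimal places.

Under Łukasiewicz:
  t & r = max(0, a+b−1) on (0.42, 0.62) = 0.04
  ~q = 1 − 0.69 = 0.31
  ~q | r = min(1, a+b) on (0.31, 0.62) = 0.93
  (t & r) & (~q | r) = max(0, a+b−1) on (0.04, 0.93) = 0.00
  → value = 0.0000
Under Gödel:
  t & r = min(a, b) on (0.42, 0.62) = 0.42
  ~q = 1 − 0.69 = 0.31
  ~q | r = max(a, b) on (0.31, 0.62) = 0.62
  (t & r) & (~q | r) = min(a, b) on (0.42, 0.62) = 0.42
  → value = 0.4200
|0.0000 − 0.4200| = 0.420

0.420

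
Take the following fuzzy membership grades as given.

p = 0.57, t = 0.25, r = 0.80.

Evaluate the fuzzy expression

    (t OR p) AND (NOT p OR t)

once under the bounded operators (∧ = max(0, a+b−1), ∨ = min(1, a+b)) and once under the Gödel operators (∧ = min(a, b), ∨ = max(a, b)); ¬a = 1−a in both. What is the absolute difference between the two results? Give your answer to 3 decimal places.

0.070

Under bounded:
  t OR p = min(1, a+b) on (0.25, 0.57) = 0.82
  NOT p = 1 − 0.57 = 0.43
  NOT p OR t = min(1, a+b) on (0.43, 0.25) = 0.68
  (t OR p) AND (NOT p OR t) = max(0, a+b−1) on (0.82, 0.68) = 0.50
  → value = 0.5000
Under Gödel:
  t OR p = max(a, b) on (0.25, 0.57) = 0.57
  NOT p = 1 − 0.57 = 0.43
  NOT p OR t = max(a, b) on (0.43, 0.25) = 0.43
  (t OR p) AND (NOT p OR t) = min(a, b) on (0.57, 0.43) = 0.43
  → value = 0.4300
|0.5000 − 0.4300| = 0.070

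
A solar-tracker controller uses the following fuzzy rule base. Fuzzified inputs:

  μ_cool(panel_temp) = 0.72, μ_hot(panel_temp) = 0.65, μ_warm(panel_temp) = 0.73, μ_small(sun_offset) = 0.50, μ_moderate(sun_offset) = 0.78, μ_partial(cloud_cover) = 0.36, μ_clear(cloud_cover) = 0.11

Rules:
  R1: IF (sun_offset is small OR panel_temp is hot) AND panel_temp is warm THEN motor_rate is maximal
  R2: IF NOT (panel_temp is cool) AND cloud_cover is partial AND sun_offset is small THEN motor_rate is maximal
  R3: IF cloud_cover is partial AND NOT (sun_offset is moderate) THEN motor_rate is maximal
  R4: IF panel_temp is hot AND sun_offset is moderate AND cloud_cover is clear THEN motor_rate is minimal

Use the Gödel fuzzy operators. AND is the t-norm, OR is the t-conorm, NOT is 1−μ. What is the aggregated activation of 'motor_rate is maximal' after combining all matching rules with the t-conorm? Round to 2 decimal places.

0.65

R1: (small=0.50 OR hot=0.65) = 0.65; AND[min(a, b)] with warm=0.73 → w = 0.65
R2: ¬cool=1−0.72=0.28, partial=0.36, small=0.50; AND[min(a, b)] → w = 0.28
R3: partial=0.36, ¬moderate=1−0.78=0.22; AND[min(a, b)] → w = 0.22
R4: hot=0.65, moderate=0.78, clear=0.11; AND[min(a, b)] → w = 0.11
Rules with consequent 'maximal': {R1, R2, R3} → strengths 0.65, 0.28, 0.22
Aggregate via t-conorm [max(a, b)]: 0.65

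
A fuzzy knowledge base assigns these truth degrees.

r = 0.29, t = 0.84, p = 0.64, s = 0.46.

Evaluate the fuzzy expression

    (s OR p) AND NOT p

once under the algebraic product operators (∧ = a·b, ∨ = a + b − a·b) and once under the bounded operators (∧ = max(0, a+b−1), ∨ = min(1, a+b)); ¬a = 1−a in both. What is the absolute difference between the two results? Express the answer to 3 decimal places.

Under algebraic product:
  s OR p = a + b − a·b on (0.4600, 0.6400) = 0.8056
  NOT p = 1 − 0.6400 = 0.3600
  (s OR p) AND NOT p = a·b on (0.8056, 0.3600) = 0.2900
  → value = 0.2900
Under bounded:
  s OR p = min(1, a+b) on (0.46, 0.64) = 1.00
  NOT p = 1 − 0.64 = 0.36
  (s OR p) AND NOT p = max(0, a+b−1) on (1.00, 0.36) = 0.36
  → value = 0.3600
|0.2900 − 0.3600| = 0.070

0.070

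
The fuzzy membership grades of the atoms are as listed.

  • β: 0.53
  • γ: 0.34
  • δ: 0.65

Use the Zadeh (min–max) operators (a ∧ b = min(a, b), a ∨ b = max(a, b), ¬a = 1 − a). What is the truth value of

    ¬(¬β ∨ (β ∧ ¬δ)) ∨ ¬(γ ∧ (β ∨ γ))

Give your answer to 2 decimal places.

¬β = 1 − 0.53 = 0.47
¬δ = 1 − 0.65 = 0.35
β ∧ ¬δ = min(a, b) on (0.53, 0.35) = 0.35
¬β ∨ (β ∧ ¬δ) = max(a, b) on (0.47, 0.35) = 0.47
¬(¬β ∨ (β ∧ ¬δ)) = 1 − 0.47 = 0.53
β ∨ γ = max(a, b) on (0.53, 0.34) = 0.53
γ ∧ (β ∨ γ) = min(a, b) on (0.34, 0.53) = 0.34
¬(γ ∧ (β ∨ γ)) = 1 − 0.34 = 0.66
¬(¬β ∨ (β ∧ ¬δ)) ∨ ¬(γ ∧ (β ∨ γ)) = max(a, b) on (0.53, 0.66) = 0.66

0.66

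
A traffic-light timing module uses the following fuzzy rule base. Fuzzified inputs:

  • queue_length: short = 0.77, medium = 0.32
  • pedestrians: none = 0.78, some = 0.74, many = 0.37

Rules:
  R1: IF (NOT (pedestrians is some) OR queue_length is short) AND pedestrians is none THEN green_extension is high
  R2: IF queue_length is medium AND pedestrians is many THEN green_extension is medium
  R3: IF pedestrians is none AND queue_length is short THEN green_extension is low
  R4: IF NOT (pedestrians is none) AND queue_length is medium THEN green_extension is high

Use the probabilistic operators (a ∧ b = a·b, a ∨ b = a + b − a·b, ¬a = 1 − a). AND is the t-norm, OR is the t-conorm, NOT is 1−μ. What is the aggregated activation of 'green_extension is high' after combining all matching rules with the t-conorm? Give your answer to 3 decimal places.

0.672

R1: (¬some=1−0.74=0.26 OR short=0.77) = 0.8298; AND[a·b] with none=0.78 → w = 0.6472
R2: medium=0.32, many=0.37; AND[a·b] → w = 0.1184
R3: none=0.78, short=0.77; AND[a·b] → w = 0.6006
R4: ¬none=1−0.78=0.22, medium=0.32; AND[a·b] → w = 0.0704
Rules with consequent 'high': {R1, R4} → strengths 0.6472, 0.0704
Aggregate via t-conorm [a + b − a·b]: 0.6721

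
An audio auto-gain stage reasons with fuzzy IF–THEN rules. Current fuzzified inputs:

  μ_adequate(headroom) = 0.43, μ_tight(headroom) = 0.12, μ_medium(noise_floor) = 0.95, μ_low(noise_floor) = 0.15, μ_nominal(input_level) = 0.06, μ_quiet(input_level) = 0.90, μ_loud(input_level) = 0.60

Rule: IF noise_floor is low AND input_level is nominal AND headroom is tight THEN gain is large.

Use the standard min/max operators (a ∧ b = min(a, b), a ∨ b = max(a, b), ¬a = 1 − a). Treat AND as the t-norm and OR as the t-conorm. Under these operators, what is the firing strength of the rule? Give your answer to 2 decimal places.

firing strength: low=0.15, nominal=0.06, tight=0.12; AND[min(a, b)] → w = 0.06

0.06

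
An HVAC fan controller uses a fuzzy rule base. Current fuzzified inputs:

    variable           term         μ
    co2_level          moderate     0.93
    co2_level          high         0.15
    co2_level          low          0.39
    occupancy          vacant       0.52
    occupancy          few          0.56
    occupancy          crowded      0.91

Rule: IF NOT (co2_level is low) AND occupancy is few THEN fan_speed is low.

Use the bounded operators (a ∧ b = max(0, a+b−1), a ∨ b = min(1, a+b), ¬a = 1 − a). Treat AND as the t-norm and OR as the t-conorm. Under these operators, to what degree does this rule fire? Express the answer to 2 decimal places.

firing strength: ¬low=1−0.39=0.61, few=0.56; AND[max(0, a+b−1)] → w = 0.17

0.17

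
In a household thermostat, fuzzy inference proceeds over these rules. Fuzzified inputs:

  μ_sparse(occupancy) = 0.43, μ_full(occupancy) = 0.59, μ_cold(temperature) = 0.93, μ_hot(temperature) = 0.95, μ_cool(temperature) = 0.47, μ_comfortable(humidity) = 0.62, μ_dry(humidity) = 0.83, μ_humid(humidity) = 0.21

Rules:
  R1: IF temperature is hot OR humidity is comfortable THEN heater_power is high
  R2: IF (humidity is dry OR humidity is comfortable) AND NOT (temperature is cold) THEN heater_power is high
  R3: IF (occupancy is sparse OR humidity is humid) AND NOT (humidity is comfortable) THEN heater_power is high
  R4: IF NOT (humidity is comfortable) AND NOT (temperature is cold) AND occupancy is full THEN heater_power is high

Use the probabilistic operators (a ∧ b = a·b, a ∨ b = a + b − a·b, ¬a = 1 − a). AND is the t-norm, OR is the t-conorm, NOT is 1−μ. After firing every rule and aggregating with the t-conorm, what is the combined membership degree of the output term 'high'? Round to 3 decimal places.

R1: hot=0.95, comfortable=0.62; OR[a + b − a·b] → w = 0.9810
R2: (dry=0.83 OR comfortable=0.62) = 0.9354; AND[a·b] with ¬cold=1−0.93=0.07 → w = 0.0655
R3: (sparse=0.43 OR humid=0.21) = 0.5497; AND[a·b] with ¬comfortable=1−0.62=0.38 → w = 0.2089
R4: ¬comfortable=1−0.62=0.38, ¬cold=1−0.93=0.07, full=0.59; AND[a·b] → w = 0.0157
Rules with consequent 'high': {R1, R2, R3, R4} → strengths 0.9810, 0.0655, 0.2089, 0.0157
Aggregate via t-conorm [a + b − a·b]: 0.9862

0.986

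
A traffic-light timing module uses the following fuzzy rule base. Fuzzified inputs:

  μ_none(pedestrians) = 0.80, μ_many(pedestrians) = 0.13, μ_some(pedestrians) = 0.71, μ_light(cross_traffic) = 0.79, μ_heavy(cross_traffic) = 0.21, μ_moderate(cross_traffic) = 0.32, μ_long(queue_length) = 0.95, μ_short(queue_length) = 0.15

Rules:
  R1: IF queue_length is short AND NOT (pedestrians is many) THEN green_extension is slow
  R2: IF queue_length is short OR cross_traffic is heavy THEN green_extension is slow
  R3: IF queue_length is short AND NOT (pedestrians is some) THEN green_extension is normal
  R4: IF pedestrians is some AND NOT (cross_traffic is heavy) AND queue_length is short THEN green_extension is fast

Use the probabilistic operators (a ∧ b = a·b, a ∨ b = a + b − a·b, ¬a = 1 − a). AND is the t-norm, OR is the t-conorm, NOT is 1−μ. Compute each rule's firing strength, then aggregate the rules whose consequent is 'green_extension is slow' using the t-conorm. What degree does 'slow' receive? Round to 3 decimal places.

0.416

R1: short=0.15, ¬many=1−0.13=0.87; AND[a·b] → w = 0.1305
R2: short=0.15, heavy=0.21; OR[a + b − a·b] → w = 0.3285
R3: short=0.15, ¬some=1−0.71=0.29; AND[a·b] → w = 0.0435
R4: some=0.71, ¬heavy=1−0.21=0.79, short=0.15; AND[a·b] → w = 0.0841
Rules with consequent 'slow': {R1, R2} → strengths 0.1305, 0.3285
Aggregate via t-conorm [a + b − a·b]: 0.4161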